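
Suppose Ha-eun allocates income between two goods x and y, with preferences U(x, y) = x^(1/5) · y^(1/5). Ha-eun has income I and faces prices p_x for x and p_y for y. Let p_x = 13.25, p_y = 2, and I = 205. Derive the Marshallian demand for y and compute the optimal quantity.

y* = 51.25

The MRS is y/x. Set MRS = p_x/p_y.
Rearranging, p_y·y = p_x·x. Substituting into the budget gives p_x·x·(1 + 1) = I.
Demand: x*(p_x,p_y,I) = 0.5·I/p_x and y* = 0.5·I/p_y.
At p_x=13.25, p_y=2, I=205: y* = 0.5·205/2 = 51.25.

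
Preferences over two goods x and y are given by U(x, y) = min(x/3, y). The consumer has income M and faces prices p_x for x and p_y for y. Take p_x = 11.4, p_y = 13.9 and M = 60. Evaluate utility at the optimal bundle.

V = 1.2474

Leontief preferences: the optimum is at the kink where x/3 = y/1, i.e. y = (1/3)·x.
Budget: p_x·x + p_y·(1/3)·x = M, so (3·p_x + p_y)·x = 3·M.
Demand: x*(p_x,p_y,M) = 3·M/(3·p_x + p_y), y* = M/(3·p_x + p_y).
Here 3·11.4 + 13.9 = 48.1, giving x* = 3.7422 and y* = 1.2474.
Utility at the optimum: U(3.7422, 1.2474) = 1.2474.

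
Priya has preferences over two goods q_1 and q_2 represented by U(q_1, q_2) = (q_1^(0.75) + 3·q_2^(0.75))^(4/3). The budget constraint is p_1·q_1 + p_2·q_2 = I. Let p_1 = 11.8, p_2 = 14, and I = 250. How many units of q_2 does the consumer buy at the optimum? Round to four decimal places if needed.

MU_q_1 ∝ q_1^(-0.25), MU_q_2 ∝ 3·q_2^(-0.25), so MRS = (1/3)·(q_2/q_1)^(0.25) = p_1/p_2.
Solve for the ratio: q_2/q_1 = [3·p_1/p_2]^(4).
With the ratio pinned down, the budget gives q_1* = I/(p_1 + p_2·(q_2/q_1)) and q_2* = (q_2/q_1)·q_1*.
Numerically q_2/q_1 = 40.87906, so q_1* = 250/(11.8 + 14·40.87906) = 0.428 and q_2* = 40.87906·0.428 = 17.4964.

q_2* = 17.4964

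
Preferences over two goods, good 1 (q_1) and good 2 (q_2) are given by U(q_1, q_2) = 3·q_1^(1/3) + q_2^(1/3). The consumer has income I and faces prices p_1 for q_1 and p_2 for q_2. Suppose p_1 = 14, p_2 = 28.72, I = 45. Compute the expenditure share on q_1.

share on q_1 = 0.8815

Numerically q_2/q_1 = 0.065499, so q_1* = 45/(14 + 28.72·0.065499) = 2.8336 and q_2* = 0.065499·2.8336 = 0.1856.
Expenditure on q_1: 14·2.8336 = 39.6697; share = 0.8815.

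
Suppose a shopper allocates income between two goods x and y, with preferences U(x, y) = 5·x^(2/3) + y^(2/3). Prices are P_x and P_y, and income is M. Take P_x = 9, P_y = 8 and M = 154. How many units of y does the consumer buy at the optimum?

y* = 0.193

MRS = MU_x/MU_y = 5·(y/x)^(1/3). Set equal to P_x/P_y.
Hence y/x = ((1/5)·P_x/P_y)^(1/(1/3)), i.e. raised to the 3 power.
Substitute y = (y/x)·x into the budget: x* = M/(P_x + P_y·(y/x)).
Numerically y/x = 0.011391, so x* = 154/(9 + 8·0.011391) = 16.9396 and y* = 0.011391·16.9396 = 0.193.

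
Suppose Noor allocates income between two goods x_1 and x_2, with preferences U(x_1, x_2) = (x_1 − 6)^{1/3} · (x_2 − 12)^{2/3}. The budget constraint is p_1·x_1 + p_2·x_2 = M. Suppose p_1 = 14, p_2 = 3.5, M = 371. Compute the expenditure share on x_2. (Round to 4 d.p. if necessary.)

MRS = (1/2)·(x_2−12)/(x_1−6). Tangency with p_1/p_2 gives x_2−12 = 2·(p_1/p_2)·(x_1−6).
Substituting into the budget: x_1* = 6 + 1/3·(M − 6·p_1 − 12·p_2)/p_1, and x_2* = 12 + 2/3·(…)/p_2.
Discretionary income = 371 − 6·14 − 12·3.5 = 245; x_1* = 6 + 1/3·245/14 = 11.8333; x_2* = 12 + 2/3·245/3.5 = 58.6667.
Expenditure on x_2: 3.5·58.6667 = 205.3333; share = 0.5535.

share on x_2 = 0.5535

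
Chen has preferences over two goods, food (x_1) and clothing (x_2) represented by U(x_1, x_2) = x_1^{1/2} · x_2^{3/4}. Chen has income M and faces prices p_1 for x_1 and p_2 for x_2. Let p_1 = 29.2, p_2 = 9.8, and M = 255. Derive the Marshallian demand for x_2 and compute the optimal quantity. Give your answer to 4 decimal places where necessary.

x_2* = 15.6122

MU_x_1/MU_x_2 = (0.5·x_2)/(0.75·x_1); tangency sets this equal to p_1/p_2.
Rearranging, p_2·x_2 = (3/2)·p_1·x_1. Substituting into the budget gives p_1·x_1·(1 + (3/2)) = M.
Demand: x_1*(p_1,p_2,M) = 0.4·M/p_1 and x_2* = 0.6·M/p_2.
At p_1=29.2, p_2=9.8, M=255: x_2* = 0.6·255/9.8 = 15.6122.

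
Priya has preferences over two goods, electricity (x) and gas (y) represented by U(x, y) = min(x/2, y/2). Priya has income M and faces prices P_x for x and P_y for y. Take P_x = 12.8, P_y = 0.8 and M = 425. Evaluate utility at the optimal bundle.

V = 15.625

Leontief preferences: the optimum is at the kink where x/2 = y/2, i.e. y = x.
Budget: P_x·x + P_y·x = M, so (2·P_x + 2·P_y)·x = 2·M.
Demand: x*(P_x,P_y,M) = 2·M/(2·P_x + 2·P_y), y* = 2·M/(2·P_x + 2·P_y).
Here 2·12.8 + 2·0.8 = 27.2, giving x* = 31.25 and y* = 31.25.
Utility at the optimum: U(31.25, 31.25) = 15.625.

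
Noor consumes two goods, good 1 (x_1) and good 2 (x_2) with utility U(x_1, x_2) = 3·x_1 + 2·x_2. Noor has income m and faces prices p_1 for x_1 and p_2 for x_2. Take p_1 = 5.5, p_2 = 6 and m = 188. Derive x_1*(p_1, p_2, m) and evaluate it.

x_1* = 34.1818

Perfect substitutes: compare marginal utility per dollar. 3/p_1 vs 2/p_2 → 0.5455 vs 0.3333.
x_1 gives more utility per dollar, so spend all income on x_1: x_1* = m/p_1, x_2* = 0.
Numerically: x_1* = 34.1818, x_2* = 0.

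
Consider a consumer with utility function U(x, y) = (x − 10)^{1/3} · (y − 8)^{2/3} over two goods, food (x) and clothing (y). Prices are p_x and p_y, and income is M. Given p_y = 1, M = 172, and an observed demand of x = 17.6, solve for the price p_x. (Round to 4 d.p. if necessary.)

MRS = (1/2)·(y−8)/(x−10). Tangency with p_x/p_y gives y−8 = 2·(p_x/p_y)·(x−10).
Substituting into the budget: x* = 10 + 1/3·(M − 10·p_x − 8·p_y)/p_x, and y* = 8 + 2/3·(…)/p_y.
Set x* = 17.6 in the demand function and solve for p_x: p_x = 5.

p_x = 5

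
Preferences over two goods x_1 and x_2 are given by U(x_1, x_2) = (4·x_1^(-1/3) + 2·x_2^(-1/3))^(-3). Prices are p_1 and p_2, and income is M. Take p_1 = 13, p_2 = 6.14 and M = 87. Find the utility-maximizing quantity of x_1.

x_1* = 4.4827

From the CES first-order condition, 2·(x_2/x_1)^(4/3) = p_1/p_2.
Solve for the ratio: x_2/x_1 = [(1/2)·p_1/p_2]^(0.75).
Substitute x_2 = (x_2/x_1)·x_1 into the budget: x_1* = M/(p_1 + p_2·(x_2/x_1)).
Numerically x_2/x_1 = 1.043659, so x_1* = 87/(13 + 6.14·1.043659) = 4.4827.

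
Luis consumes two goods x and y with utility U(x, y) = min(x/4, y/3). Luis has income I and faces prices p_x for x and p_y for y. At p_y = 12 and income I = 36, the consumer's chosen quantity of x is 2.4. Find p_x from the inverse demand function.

p_x = 6

Leontief preferences: the optimum is at the kink where x/4 = y/3, i.e. y = (3/4)·x.
Budget: p_x·x + p_y·(3/4)·x = I, so (4·p_x + 3·p_y)·x = 4·I.
Demand: x*(p_x,p_y,I) = 4·I/(4·p_x + 3·p_y), y* = 3·I/(4·p_x + 3·p_y).
Set x* = 2.4 in the demand function and solve for p_x: p_x = 6.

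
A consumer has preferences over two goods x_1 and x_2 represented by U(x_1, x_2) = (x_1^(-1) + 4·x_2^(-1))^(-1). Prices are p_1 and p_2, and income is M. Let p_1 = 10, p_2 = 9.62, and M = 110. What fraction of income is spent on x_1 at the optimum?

MU_x_1 ∝ x_1^(-2), MU_x_2 ∝ 4·x_2^(-2), so MRS = (1/4)·(x_2/x_1)^(2) = p_1/p_2.
Solve for the ratio: x_2/x_1 = [4·p_1/p_2]^(0.5).
With the ratio pinned down, the budget gives x_1* = M/(p_1 + p_2·(x_2/x_1)) and x_2* = (x_2/x_1)·x_1*.
Numerically x_2/x_1 = 2.039118, so x_1* = 110/(10 + 9.62·2.039118) = 3.7142 and x_2* = 2.039118·3.7142 = 7.5736.
Expenditure on x_1: 10·3.7142 = 37.1417; share = 0.3377.

share on x_1 = 0.3377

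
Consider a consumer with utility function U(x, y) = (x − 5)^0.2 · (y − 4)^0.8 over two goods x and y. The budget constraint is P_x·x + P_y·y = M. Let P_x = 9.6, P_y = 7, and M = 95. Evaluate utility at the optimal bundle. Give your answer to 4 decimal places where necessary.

Let x' = x−5, y' = y−4. MRS = (1/4)·y'/x' = P_x/P_y.
Substituting into the budget: x* = 5 + 0.2·(M − 5·P_x − 4·P_y)/P_x, and y* = 4 + 0.8·(…)/P_y.
Discretionary income = 95 − 5·9.6 − 4·7 = 19; x* = 5 + 0.2·19/9.6 = 5.3958; y* = 4 + 0.8·19/7 = 6.1714.
Utility at the optimum: U(5.3958, 6.1714) = 1.5449.

V = 1.5449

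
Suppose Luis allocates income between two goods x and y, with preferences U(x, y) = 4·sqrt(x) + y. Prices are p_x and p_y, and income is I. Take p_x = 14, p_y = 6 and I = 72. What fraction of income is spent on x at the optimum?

MU_x = 2/√x, MU_y = 1. Tangency: 2/√x = p_x/p_y.
Solve: √x = 2·p_y/p_x, so x*(p_x,p_y) = (2·p_y/p_x)², and y* = (I − p_x·x*)/p_y.
Plugging in: x* = (2·6/14)² = 0.7347, y* = 10.2857.
Expenditure on x: 14·0.7347 = 10.2857; share = 0.1429.

share on x = 0.1429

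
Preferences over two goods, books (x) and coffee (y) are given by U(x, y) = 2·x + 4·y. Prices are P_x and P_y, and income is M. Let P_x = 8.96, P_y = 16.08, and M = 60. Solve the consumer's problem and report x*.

Numerically: x* = 0, y* = 3.7313.

x* = 0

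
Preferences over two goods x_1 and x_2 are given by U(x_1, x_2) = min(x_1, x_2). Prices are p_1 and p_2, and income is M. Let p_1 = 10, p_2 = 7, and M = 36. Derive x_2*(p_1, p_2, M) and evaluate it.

x_2* = 2.1176

With perfect complements, no substitution: consume in ratio x_1:x_2 = 1:1.
Budget: p_1·x_1 + p_2·x_1 = M, so (p_1 + p_2)·x_1 = M.
Demand: x_1*(p_1,p_2,M) = M/(p_1 + p_2), x_2* = M/(p_1 + p_2).
Here 10 + 7 = 17, giving x_2* = 2.1176.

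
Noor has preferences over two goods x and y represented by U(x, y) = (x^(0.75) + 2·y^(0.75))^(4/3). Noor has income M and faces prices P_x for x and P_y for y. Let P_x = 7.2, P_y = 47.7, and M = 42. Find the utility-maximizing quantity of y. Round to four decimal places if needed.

From the CES first-order condition, (1/2)·(y/x)^(0.25) = P_x/P_y.
Solve for the ratio: y/x = [2·P_x/P_y]^(4).
With the ratio pinned down, the budget gives x* = M/(P_x + P_y·(y/x)) and y* = (y/x)·x*.
Numerically y/x = 0.008306, so x* = 42/(7.2 + 47.7·0.008306) = 5.5291 and y* = 0.008306·5.5291 = 0.0459.

y* = 0.0459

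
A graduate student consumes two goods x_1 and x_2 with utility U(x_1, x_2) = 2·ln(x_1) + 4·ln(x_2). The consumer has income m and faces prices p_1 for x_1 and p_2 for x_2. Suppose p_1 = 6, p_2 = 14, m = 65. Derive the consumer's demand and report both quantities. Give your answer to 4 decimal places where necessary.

x_1* = 3.6111, x_2* = 3.0952

Tangency: MRS = (1/2)·x_2/x_1 = p_1/p_2.
Rearranging, p_2·x_2 = 2·p_1·x_1. Substituting into the budget gives p_1·x_1·(1 + 2) = m.
Demand: x_1*(p_1,p_2,m) = 1/3·m/p_1 and x_2* = 2/3·m/p_2.
At p_1=6, p_2=14, m=65: x_1* = 1/3·65/6 = 3.6111, x_2* = 3.0952.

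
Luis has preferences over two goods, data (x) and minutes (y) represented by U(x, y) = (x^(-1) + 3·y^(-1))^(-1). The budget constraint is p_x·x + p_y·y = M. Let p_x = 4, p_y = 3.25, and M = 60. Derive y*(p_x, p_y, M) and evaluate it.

From the CES first-order condition, (1/3)·(y/x)^(2) = p_x/p_y.
Hence y/x = (3·p_x/p_y)^(1/(2)), i.e. raised to the 0.5 power.
With the ratio pinned down, the budget gives x* = M/(p_x + p_y·(y/x)) and y* = (y/x)·x*.
Numerically y/x = 1.921538, so x* = 60/(4 + 3.25·1.921538) = 5.8565 and y* = 1.921538·5.8565 = 11.2535.

y* = 11.2535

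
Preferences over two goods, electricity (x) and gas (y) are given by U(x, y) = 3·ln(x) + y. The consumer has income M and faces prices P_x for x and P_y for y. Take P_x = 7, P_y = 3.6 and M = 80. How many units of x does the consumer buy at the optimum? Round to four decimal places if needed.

x* = 1.5429

Set MRS = P_x/P_y: (3/x)/1 = P_x/P_y.
So x*(P_x,P_y) = 3·P_y/P_x, independent of income; and y* = (M − 3·P_y)/P_y.
At the given prices: x* = 3·3.6/7 = 1.5429.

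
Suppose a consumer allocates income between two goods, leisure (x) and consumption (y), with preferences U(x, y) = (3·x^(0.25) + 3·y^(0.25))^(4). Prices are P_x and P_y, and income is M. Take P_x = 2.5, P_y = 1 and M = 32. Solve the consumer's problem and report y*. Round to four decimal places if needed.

y* = 18.4246

Substitute y = (y/x)·x into the budget: x* = M/(P_x + P_y·(y/x)).
Numerically y/x = 3.393022, so x* = 32/(2.5 + 1·3.393022) = 5.4302 and y* = 3.393022·5.4302 = 18.4246.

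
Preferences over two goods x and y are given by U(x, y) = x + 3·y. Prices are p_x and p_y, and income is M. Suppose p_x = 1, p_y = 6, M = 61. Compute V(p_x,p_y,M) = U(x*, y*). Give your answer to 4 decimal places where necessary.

V = 61

Perfect substitutes: compare marginal utility per dollar. 1/p_x vs 3/p_y → 1 vs 0.5.
x gives more utility per dollar, so spend all income on x: x* = M/p_x, y* = 0.
Numerically: x* = 61, y* = 0.
Utility at the optimum: U(61, 0) = 61.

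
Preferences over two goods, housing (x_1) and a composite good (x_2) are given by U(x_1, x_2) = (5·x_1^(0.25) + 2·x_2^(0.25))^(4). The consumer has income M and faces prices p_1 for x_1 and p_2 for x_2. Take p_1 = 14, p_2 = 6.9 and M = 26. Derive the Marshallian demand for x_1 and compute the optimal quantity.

x_1* = 1.3525

From the CES first-order condition, (5/2)·(x_2/x_1)^(0.75) = p_1/p_2.
Hence x_2/x_1 = ((2/5)·p_1/p_2)^(1/(0.75)), i.e. raised to the 4/3 power.
With the ratio pinned down, the budget gives x_1* = M/(p_1 + p_2·(x_2/x_1)) and x_2* = (x_2/x_1)·x_1*.
Numerically x_2/x_1 = 0.75704, so x_1* = 26/(14 + 6.9·0.75704) = 1.3525.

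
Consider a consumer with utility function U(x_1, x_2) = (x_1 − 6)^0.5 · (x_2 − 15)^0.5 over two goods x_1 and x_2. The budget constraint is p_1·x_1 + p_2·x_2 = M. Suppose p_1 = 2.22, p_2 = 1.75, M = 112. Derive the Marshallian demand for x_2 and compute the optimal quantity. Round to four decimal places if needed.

x_2* = 35.6943

Let x_1' = x_1−6, x_2' = x_2−15. MRS = x_2'/x_1' = p_1/p_2.
After buying the subsistence bundle (6, 15), a share 0.5 of the remaining income goes to x_1: x_1* = 6 + 0.5·(M − 6p_1 − 15p_2)/p_1.
Discretionary income = 112 − 6·2.22 − 15·1.75 = 72.43; x_2* = 15 + 0.5·72.43/1.75 = 35.6943.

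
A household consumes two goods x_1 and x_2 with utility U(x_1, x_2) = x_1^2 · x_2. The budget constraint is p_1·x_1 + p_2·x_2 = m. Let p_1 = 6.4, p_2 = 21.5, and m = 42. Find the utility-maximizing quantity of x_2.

x_2* = 0.6512

MU_x_1/MU_x_2 = (2·x_2)/(x_1); tangency sets this equal to p_1/p_2.
So 2·p_2·x_2 = p_1·x_1; combined with the budget, a share 2/3 of income goes to x_1.
Demand: x_1*(p_1,p_2,m) = 2/3·m/p_1 and x_2* = 1/3·m/p_2.
At p_1=6.4, p_2=21.5, m=42: x_2* = 1/3·42/21.5 = 0.6512.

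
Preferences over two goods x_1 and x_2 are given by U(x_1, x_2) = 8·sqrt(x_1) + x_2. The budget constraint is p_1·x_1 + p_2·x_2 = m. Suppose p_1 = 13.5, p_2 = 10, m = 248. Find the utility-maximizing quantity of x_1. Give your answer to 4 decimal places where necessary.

Utility is quasi-linear in x_2; the FOC for x_1 is 4/√x_1 = p_1/p_2.
Thus x_1* = (4·p_2/p_1)² — independent of m — with the rest of income spent on x_2.
Plugging in: x_1* = (4·10/13.5)² = 8.7791.

x_1* = 8.7791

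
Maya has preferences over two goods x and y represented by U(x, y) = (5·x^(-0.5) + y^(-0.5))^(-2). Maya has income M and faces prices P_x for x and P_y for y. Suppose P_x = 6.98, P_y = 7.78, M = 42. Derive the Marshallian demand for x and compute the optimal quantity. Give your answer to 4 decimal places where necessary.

MU_x ∝ 5·x^(-1.5), MU_y ∝ y^(-1.5), so MRS = 5·(y/x)^(1.5) = P_x/P_y.
Solve for the ratio: y/x = [(1/5)·P_x/P_y]^(2/3).
With the ratio pinned down, the budget gives x* = M/(P_x + P_y·(y/x)) and y* = (y/x)·x*.
Numerically y/x = 0.318129, so x* = 42/(6.98 + 7.78·0.318129) = 4.4421.

x* = 4.4421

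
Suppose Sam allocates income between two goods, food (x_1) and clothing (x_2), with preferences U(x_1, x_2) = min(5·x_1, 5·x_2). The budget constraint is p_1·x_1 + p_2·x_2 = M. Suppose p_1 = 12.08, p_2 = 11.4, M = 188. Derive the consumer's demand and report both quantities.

Leontief preferences: the optimum is at the kink where x_1/5 = x_2/5, i.e. x_2 = x_1.
Budget: p_1·x_1 + p_2·x_1 = M, so (5·p_1 + 5·p_2)·x_1 = 5·M.
Demand: x_1*(p_1,p_2,M) = 5·M/(5·p_1 + 5·p_2), x_2* = 5·M/(5·p_1 + 5·p_2).
Here 5·12.08 + 5·11.4 = 117.4, giving x_1* = 8.0068 and x_2* = 8.0068.

x_1* = 8.0068, x_2* = 8.0068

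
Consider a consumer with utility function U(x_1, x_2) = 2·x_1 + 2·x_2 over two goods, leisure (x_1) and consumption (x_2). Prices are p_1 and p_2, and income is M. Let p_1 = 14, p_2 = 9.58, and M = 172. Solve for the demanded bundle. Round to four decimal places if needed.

x_1* = 0, x_2* = 17.9541

Linear utility — the consumer picks whichever good has higher MU/price: 2/14 = 0.1429 vs 2/9.58 = 0.2088.
x_2 gives more utility per dollar, so spend all income on x_2: x_2* = M/p_2, x_1* = 0.
Numerically: x_1* = 0, x_2* = 17.9541.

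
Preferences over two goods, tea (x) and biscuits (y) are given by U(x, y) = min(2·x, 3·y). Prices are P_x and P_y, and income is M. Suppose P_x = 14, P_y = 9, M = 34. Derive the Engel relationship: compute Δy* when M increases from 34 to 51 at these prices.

Δy* = 0.5667

With perfect complements, no substitution: consume in ratio x:y = 3:2.
Budget: P_x·x + P_y·(2/3)·x = M, so (3·P_x + 2·P_y)·x = 3·M.
Demand: x*(P_x,P_y,M) = 3·M/(3·P_x + 2·P_y), y* = 2·M/(3·P_x + 2·P_y).
Here 3·14 + 2·9 = 60, giving y* = 1.1333.
At M' = 51: y* = 1.7. Change: 1.7 − 1.1333 = 0.5667.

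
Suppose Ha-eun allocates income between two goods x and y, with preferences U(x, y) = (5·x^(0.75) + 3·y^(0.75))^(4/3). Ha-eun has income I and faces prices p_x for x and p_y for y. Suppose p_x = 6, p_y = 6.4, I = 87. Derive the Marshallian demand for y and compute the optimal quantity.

y* = 1.3116

MRS = MU_x/MU_y = (5/3)·(y/x)^(0.25). Set equal to p_x/p_y.
Hence y/x = ((3/5)·p_x/p_y)^(1/(0.25)), i.e. raised to the 4 power.
Substitute y = (y/x)·x into the budget: x* = I/(p_x + p_y·(y/x)).
Numerically y/x = 0.100113, so x* = 87/(6 + 6.4·0.100113) = 13.101 and y* = 0.100113·13.101 = 1.3116.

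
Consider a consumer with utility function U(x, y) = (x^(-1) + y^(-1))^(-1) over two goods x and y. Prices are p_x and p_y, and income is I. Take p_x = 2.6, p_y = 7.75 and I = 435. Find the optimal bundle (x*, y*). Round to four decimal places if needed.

x* = 61.3638, y* = 35.5425

MRS = MU_x/MU_y = (y/x)^(2). Set equal to p_x/p_y.
Hence y/x = (p_x/p_y)^(1/(2)), i.e. raised to the 0.5 power.
Substitute y = (y/x)·x into the budget: x* = I/(p_x + p_y·(y/x)).
Numerically y/x = 0.57921, so x* = 435/(2.6 + 7.75·0.57921) = 61.3638 and y* = 0.57921·61.3638 = 35.5425.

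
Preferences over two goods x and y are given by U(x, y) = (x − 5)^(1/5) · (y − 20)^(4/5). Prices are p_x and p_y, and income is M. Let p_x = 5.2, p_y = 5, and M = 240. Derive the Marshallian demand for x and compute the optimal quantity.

x* = 9.3846

Discretionary income = 240 − 5·5.2 − 20·5 = 114; x* = 5 + 0.2·114/5.2 = 9.3846.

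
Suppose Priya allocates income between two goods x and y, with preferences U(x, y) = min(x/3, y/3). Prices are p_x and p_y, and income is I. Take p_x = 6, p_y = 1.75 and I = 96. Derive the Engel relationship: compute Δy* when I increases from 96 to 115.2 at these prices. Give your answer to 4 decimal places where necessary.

Leontief preferences: the optimum is at the kink where x/3 = y/3, i.e. y = x.
Budget: p_x·x + p_y·x = I, so (3·p_x + 3·p_y)·x = 3·I.
Demand: x*(p_x,p_y,I) = 3·I/(3·p_x + 3·p_y), y* = 3·I/(3·p_x + 3·p_y).
Here 3·6 + 3·1.75 = 23.25, giving y* = 12.3871.
At I' = 115.2: y* = 14.8645. Change: 14.8645 − 12.3871 = 2.4774.

Δy* = 2.4774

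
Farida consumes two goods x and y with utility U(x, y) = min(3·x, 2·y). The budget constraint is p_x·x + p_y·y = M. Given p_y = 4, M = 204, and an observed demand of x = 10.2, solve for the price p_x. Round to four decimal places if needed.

With perfect complements, no substitution: consume in ratio x:y = 2:3.
Budget: p_x·x + p_y·(3/2)·x = M, so (2·p_x + 3·p_y)·x = 2·M.
Demand: x*(p_x,p_y,M) = 2·M/(2·p_x + 3·p_y), y* = 3·M/(2·p_x + 3·p_y).
Set x* = 10.2 in the demand function and solve for p_x: p_x = 14.

p_x = 14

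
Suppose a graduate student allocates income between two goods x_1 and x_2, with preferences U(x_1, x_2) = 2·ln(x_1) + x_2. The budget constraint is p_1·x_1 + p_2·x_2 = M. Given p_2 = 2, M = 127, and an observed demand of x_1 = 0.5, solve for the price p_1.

Set MRS = p_1/p_2: (2/x_1)/1 = p_1/p_2.
So x_1*(p_1,p_2) = 2·p_2/p_1, independent of income; and x_2* = (M − 2·p_2)/p_2.
Set x_1* = 0.5 in the demand function and solve for p_1: p_1 = 8.

p_1 = 8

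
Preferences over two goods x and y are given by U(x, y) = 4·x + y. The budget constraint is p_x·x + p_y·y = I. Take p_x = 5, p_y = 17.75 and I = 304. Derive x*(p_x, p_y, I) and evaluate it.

Linear utility — the consumer picks whichever good has higher MU/price: 4/5 = 0.8 vs 1/17.75 = 0.0563.
x gives more utility per dollar, so spend all income on x: x* = I/p_x, y* = 0.
Numerically: x* = 60.8, y* = 0.

x* = 60.8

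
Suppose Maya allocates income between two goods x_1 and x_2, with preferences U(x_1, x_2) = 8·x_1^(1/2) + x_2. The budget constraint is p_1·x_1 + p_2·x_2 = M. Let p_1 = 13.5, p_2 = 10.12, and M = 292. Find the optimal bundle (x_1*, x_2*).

x_1* = 8.9911, x_2* = 16.8597

Utility is quasi-linear in x_2; the FOC for x_1 is 4/√x_1 = p_1/p_2.
Thus x_1* = (4·p_2/p_1)² — independent of M — with the rest of income spent on x_2.
Plugging in: x_1* = (4·10.12/13.5)² = 8.9911, x_2* = 16.8597.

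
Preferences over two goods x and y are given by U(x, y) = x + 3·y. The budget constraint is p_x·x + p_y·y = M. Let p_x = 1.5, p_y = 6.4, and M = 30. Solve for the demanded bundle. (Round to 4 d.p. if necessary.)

Perfect substitutes: compare marginal utility per dollar. 1/p_x vs 3/p_y → 0.6667 vs 0.4688.
x gives more utility per dollar, so spend all income on x: x* = M/p_x, y* = 0.
Numerically: x* = 20, y* = 0.

x* = 20, y* = 0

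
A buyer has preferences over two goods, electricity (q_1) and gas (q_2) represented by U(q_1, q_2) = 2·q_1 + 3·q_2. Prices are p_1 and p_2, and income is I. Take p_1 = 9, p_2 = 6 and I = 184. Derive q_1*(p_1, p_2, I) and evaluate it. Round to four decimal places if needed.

Linear utility — the consumer picks whichever good has higher MU/price: 2/9 = 0.2222 vs 3/6 = 0.5.
q_2 gives more utility per dollar, so spend all income on q_2: q_2* = I/p_2, q_1* = 0.
Numerically: q_1* = 0, q_2* = 30.6667.

q_1* = 0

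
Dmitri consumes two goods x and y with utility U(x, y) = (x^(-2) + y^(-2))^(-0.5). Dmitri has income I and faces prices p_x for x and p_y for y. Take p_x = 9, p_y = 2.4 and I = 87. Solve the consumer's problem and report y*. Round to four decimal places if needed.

y* = 10.6189

MRS = MU_x/MU_y = (y/x)^(3). Set equal to p_x/p_y.
Solve for the ratio: y/x = [p_x/p_y]^(1/3).
With the ratio pinned down, the budget gives x* = I/(p_x + p_y·(y/x)) and y* = (y/x)·x*.
Numerically y/x = 1.553616, so x* = 87/(9 + 2.4·1.553616) = 6.835 and y* = 1.553616·6.835 = 10.6189.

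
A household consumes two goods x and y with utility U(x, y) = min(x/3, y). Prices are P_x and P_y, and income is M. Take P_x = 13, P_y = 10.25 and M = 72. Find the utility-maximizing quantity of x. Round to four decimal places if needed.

Demand: x*(P_x,P_y,M) = 3·M/(3·P_x + P_y), y* = M/(3·P_x + P_y).
Here 3·13 + 10.25 = 49.25, giving x* = 4.3858.

x* = 4.3858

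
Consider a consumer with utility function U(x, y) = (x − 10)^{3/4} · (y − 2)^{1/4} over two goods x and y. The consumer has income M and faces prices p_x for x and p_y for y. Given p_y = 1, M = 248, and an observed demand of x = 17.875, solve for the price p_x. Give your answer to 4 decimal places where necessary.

p_x = 12

Let x' = x−10, y' = y−2. MRS = 3·y'/x' = p_x/p_y.
After buying the subsistence bundle (10, 2), a share 0.75 of the remaining income goes to x: x* = 10 + 0.75·(M − 10p_x − 2p_y)/p_x.
Set x* = 17.875 in the demand function and solve for p_x: p_x = 12.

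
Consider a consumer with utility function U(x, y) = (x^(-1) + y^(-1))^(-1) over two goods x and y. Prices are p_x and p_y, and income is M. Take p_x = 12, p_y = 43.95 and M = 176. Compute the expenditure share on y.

From the CES first-order condition, (y/x)^(2) = p_x/p_y.
Solve for the ratio: y/x = [p_x/p_y]^(0.5).
With the ratio pinned down, the budget gives x* = M/(p_x + p_y·(y/x)) and y* = (y/x)·x*.
Numerically y/x = 0.52253, so x* = 176/(12 + 43.95·0.52253) = 5.0336 and y* = 0.52253·5.0336 = 2.6302.
Expenditure on y: 43.95·2.6302 = 115.5971; share = 0.6568.

share on y = 0.6568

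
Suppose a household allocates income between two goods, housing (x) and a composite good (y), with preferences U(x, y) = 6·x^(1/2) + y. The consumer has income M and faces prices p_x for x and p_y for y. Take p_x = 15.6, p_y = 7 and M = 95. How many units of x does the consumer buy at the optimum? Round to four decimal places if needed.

x* = 1.8121

Plugging in: x* = (3·7/15.6)² = 1.8121.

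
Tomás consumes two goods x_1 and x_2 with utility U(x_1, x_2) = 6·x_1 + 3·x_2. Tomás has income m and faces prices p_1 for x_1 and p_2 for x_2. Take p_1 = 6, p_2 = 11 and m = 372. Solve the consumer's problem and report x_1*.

Perfect substitutes: compare marginal utility per dollar. 6/p_1 vs 3/p_2 → 1 vs 0.2727.
x_1 gives more utility per dollar, so spend all income on x_1: x_1* = m/p_1, x_2* = 0.
Numerically: x_1* = 62, x_2* = 0.

x_1* = 62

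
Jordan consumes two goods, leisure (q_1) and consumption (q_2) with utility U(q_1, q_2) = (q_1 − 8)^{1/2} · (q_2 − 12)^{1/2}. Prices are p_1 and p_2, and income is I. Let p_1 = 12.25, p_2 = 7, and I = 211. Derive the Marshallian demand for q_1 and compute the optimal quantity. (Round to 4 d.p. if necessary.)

Let q_1' = q_1−8, q_2' = q_2−12. MRS = q_2'/q_1' = p_1/p_2.
Substituting into the budget: q_1* = 8 + 0.5·(I − 8·p_1 − 12·p_2)/p_1, and q_2* = 12 + 0.5·(…)/p_2.
Discretionary income = 211 − 8·12.25 − 12·7 = 29; q_1* = 8 + 0.5·29/12.25 = 9.1837.

q_1* = 9.1837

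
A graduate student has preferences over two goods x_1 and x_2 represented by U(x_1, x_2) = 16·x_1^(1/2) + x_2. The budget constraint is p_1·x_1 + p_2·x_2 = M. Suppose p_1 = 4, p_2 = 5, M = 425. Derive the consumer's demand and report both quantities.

x_1* = 100, x_2* = 5

MU_x_1 = 8/√x_1, MU_x_2 = 1. Tangency: 8/√x_1 = p_1/p_2.
Thus x_1* = (8·p_2/p_1)² — independent of M — with the rest of income spent on x_2.
Plugging in: x_1* = (8·5/4)² = 100, x_2* = 5.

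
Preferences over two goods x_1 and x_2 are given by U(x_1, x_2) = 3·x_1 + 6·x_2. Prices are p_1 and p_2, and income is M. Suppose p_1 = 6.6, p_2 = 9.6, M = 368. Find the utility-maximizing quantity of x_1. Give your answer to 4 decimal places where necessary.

x_1* = 0

x_2 gives more utility per dollar, so spend all income on x_2: x_2* = M/p_2, x_1* = 0.
Numerically: x_1* = 0, x_2* = 38.3333.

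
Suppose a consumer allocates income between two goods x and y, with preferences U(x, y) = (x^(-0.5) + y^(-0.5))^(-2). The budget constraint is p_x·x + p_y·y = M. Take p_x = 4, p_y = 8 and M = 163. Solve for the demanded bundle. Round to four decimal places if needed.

MRS = MU_x/MU_y = (y/x)^(1.5). Set equal to p_x/p_y.
Hence y/x = (p_x/p_y)^(1/(1.5)), i.e. raised to the 2/3 power.
With the ratio pinned down, the budget gives x* = M/(p_x + p_y·(y/x)) and y* = (y/x)·x*.
Numerically y/x = 0.629961, so x* = 163/(4 + 8·0.629961) = 18.0316 and y* = 0.629961·18.0316 = 11.3592.

x* = 18.0316, y* = 11.3592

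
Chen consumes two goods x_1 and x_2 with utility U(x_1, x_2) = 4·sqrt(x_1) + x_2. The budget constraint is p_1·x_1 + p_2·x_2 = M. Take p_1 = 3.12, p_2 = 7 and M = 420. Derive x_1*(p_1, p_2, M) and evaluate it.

x_1* = 20.1348

MU_x_1 = 2/√x_1, MU_x_2 = 1. Tangency: 2/√x_1 = p_1/p_2.
Thus x_1* = (2·p_2/p_1)² — independent of M — with the rest of income spent on x_2.
Plugging in: x_1* = (2·7/3.12)² = 20.1348.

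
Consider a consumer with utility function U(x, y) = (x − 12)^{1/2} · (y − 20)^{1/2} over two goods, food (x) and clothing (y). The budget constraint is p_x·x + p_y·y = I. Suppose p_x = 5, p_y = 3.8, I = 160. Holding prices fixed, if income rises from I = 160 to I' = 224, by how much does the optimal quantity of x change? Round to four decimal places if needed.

Δx* = 6.4

Let x' = x−12, y' = y−20. MRS = y'/x' = p_x/p_y.
Substituting into the budget: x* = 12 + 0.5·(I − 12·p_x − 20·p_y)/p_x, and y* = 20 + 0.5·(…)/p_y.
Discretionary income = 160 − 12·5 − 20·3.8 = 24; x* = 12 + 0.5·24/5 = 14.4.
At I' = 224: x* = 20.8. Change: 20.8 − 14.4 = 6.4.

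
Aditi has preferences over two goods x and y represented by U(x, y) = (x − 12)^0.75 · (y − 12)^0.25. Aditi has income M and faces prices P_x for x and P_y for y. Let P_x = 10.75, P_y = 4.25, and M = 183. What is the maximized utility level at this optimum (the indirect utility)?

V = 0.2006

MRS = 3·(y−12)/(x−12). Tangency with P_x/P_y gives y−12 = (1/3)·(P_x/P_y)·(x−12).
After buying the subsistence bundle (12, 12), a share 0.75 of the remaining income goes to x: x* = 12 + 0.75·(M − 12P_x − 12P_y)/P_x.
Discretionary income = 183 − 12·10.75 − 12·4.25 = 3; x* = 12 + 0.75·3/10.75 = 12.2093; y* = 12 + 0.25·3/4.25 = 12.1765.
Utility at the optimum: U(12.2093, 12.1765) = 0.2006.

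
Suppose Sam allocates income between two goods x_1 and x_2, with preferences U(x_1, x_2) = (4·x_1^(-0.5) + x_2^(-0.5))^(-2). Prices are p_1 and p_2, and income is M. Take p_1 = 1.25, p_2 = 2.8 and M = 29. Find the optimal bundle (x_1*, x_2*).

x_1* = 15.2707, x_2* = 3.5399

MRS = MU_x_1/MU_x_2 = 4·(x_2/x_1)^(1.5). Set equal to p_1/p_2.
Solve for the ratio: x_2/x_1 = [(1/4)·p_1/p_2]^(2/3).
Substitute x_2 = (x_2/x_1)·x_1 into the budget: x_1* = M/(p_1 + p_2·(x_2/x_1)).
Numerically x_2/x_1 = 0.231808, so x_1* = 29/(1.25 + 2.8·0.231808) = 15.2707 and x_2* = 0.231808·15.2707 = 3.5399.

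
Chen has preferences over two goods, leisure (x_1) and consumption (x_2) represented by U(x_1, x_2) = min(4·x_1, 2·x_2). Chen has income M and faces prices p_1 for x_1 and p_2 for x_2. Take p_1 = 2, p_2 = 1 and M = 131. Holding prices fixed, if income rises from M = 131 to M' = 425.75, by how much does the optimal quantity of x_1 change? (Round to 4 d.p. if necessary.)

With perfect complements, no substitution: consume in ratio x_1:x_2 = 2:4.
Budget: p_1·x_1 + p_2·2·x_1 = M, so (2·p_1 + 4·p_2)·x_1 = 2·M.
Demand: x_1*(p_1,p_2,M) = 2·M/(2·p_1 + 4·p_2), x_2* = 4·M/(2·p_1 + 4·p_2).
Here 2·2 + 4·1 = 8, giving x_1* = 32.75.
At M' = 425.75: x_1* = 106.4375. Change: 106.4375 − 32.75 = 73.6875.

Δx_1* = 73.6875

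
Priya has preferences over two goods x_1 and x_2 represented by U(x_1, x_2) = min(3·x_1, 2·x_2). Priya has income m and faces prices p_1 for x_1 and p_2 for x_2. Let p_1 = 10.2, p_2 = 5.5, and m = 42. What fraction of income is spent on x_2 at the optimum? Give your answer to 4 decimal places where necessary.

share on x_2 = 0.4472

Leontief preferences: the optimum is at the kink where x_1/2 = x_2/3, i.e. x_2 = (3/2)·x_1.
Budget: p_1·x_1 + p_2·(3/2)·x_1 = m, so (2·p_1 + 3·p_2)·x_1 = 2·m.
Demand: x_1*(p_1,p_2,m) = 2·m/(2·p_1 + 3·p_2), x_2* = 3·m/(2·p_1 + 3·p_2).
Here 2·10.2 + 3·5.5 = 36.9, giving x_1* = 2.2764 and x_2* = 3.4146.
Expenditure on x_2: 5.5·3.4146 = 18.7805; share = 0.4472.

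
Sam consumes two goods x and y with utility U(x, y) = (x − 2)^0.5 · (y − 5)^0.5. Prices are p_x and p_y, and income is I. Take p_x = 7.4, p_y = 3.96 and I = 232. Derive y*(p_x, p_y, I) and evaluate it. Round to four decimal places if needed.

MRS = (y−5)/(x−2). Tangency with p_x/p_y gives y−5 = (p_x/p_y)·(x−2).
After buying the subsistence bundle (2, 5), a share 0.5 of the remaining income goes to x: x* = 2 + 0.5·(I − 2p_x − 5p_y)/p_x.
Discretionary income = 232 − 2·7.4 − 5·3.96 = 197.4; y* = 5 + 0.5·197.4/3.96 = 29.9242.

y* = 29.9242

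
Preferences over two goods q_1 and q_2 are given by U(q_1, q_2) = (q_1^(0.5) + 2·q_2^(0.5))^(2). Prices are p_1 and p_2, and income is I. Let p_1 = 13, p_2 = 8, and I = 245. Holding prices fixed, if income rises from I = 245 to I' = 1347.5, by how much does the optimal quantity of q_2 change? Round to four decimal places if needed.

From the CES first-order condition, (1/2)·(q_2/q_1)^(0.5) = p_1/p_2.
Hence q_2/q_1 = (2·p_1/p_2)^(1/(0.5)), i.e. raised to the 2 power.
With the ratio pinned down, the budget gives q_1* = I/(p_1 + p_2·(q_2/q_1)) and q_2* = (q_2/q_1)·q_1*.
Numerically q_2/q_1 = 10.5625, so q_1* = 245/(13 + 8·10.5625) = 2.5128 and q_2* = 10.5625·2.5128 = 26.5417.
At I' = 1347.5: q_2* = 145.9792. Change: 145.9792 − 26.5417 = 119.4375.

Δq_2* = 119.4375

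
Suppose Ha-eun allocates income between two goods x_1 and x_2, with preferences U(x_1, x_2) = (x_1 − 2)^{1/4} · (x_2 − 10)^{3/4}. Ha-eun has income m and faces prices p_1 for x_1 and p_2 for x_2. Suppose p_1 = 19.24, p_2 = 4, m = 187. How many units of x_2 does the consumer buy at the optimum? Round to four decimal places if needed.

MRS = (1/3)·(x_2−10)/(x_1−2). Tangency with p_1/p_2 gives x_2−10 = 3·(p_1/p_2)·(x_1−2).
After buying the subsistence bundle (2, 10), a share 0.25 of the remaining income goes to x_1: x_1* = 2 + 0.25·(m − 2p_1 − 10p_2)/p_1.
Discretionary income = 187 − 2·19.24 − 10·4 = 108.52; x_2* = 10 + 0.75·108.52/4 = 30.3475.

x_2* = 30.3475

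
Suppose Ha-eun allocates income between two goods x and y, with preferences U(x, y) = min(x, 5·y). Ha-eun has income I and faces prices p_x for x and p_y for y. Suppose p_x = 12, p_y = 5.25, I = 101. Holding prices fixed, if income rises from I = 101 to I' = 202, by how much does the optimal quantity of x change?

Here 5·12 + 5.25 = 65.25, giving x* = 7.7395.
At I' = 202: x* = 15.4789. Change: 15.4789 − 7.7395 = 7.7395.

Δx* = 7.7395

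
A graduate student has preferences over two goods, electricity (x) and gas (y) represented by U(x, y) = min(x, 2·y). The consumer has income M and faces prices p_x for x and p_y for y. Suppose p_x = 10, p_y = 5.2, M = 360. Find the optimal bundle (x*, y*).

x* = 28.5714, y* = 14.2857

With perfect complements, no substitution: consume in ratio x:y = 2:1.
Budget: p_x·x + p_y·(1/2)·x = M, so (2·p_x + p_y)·x = 2·M.
Demand: x*(p_x,p_y,M) = 2·M/(2·p_x + p_y), y* = M/(2·p_x + p_y).
Here 2·10 + 5.2 = 25.2, giving x* = 28.5714 and y* = 14.2857.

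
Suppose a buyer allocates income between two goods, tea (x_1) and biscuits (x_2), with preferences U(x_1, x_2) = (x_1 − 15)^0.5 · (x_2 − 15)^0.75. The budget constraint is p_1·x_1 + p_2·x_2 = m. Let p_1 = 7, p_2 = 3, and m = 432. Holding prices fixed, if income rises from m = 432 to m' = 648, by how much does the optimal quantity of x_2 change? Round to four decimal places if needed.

This is Cobb-Douglas in (x_1−15, x_2−15): tangency gives 0.5·p_2·(x_2−15) = 0.75·p_1·(x_1−15).
After buying the subsistence bundle (15, 15), a share 0.4 of the remaining income goes to x_1: x_1* = 15 + 0.4·(m − 15p_1 − 15p_2)/p_1.
Discretionary income = 432 − 15·7 − 15·3 = 282; x_2* = 15 + 0.6·282/3 = 71.4.
At m' = 648: x_2* = 114.6. Change: 114.6 − 71.4 = 43.2.

Δx_2* = 43.2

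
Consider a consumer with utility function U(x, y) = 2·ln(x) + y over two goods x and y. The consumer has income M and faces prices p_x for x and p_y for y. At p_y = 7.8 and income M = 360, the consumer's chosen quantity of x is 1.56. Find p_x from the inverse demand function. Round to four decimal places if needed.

Set MRS = p_x/p_y: (2/x)/1 = p_x/p_y.
So x*(p_x,p_y) = 2·p_y/p_x, independent of income; and y* = (M − 2·p_y)/p_y.
Set x* = 1.56 in the demand function and solve for p_x: p_x = 10.

p_x = 10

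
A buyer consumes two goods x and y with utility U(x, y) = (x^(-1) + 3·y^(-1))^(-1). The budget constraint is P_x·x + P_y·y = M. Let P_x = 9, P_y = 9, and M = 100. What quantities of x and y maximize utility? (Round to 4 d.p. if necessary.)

MRS = MU_x/MU_y = (1/3)·(y/x)^(2). Set equal to P_x/P_y.
Solve for the ratio: y/x = [3·P_x/P_y]^(0.5).
Substitute y = (y/x)·x into the budget: x* = M/(P_x + P_y·(y/x)).
Numerically y/x = 1.732051, so x* = 100/(9 + 9·1.732051) = 4.0669 and y* = 1.732051·4.0669 = 7.0442.

x* = 4.0669, y* = 7.0442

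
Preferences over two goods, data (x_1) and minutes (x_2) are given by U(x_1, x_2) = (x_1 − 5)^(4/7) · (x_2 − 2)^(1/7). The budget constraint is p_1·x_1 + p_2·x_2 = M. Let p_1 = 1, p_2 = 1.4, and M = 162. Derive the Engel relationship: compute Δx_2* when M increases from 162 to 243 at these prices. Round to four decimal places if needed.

Δx_2* = 11.5714

After buying the subsistence bundle (5, 2), a share 0.8 of the remaining income goes to x_1: x_1* = 5 + 0.8·(M − 5p_1 − 2p_2)/p_1.
Discretionary income = 162 − 5·1 − 2·1.4 = 154.2; x_2* = 2 + 0.2·154.2/1.4 = 24.0286.
At M' = 243: x_2* = 35.6. Change: 35.6 − 24.0286 = 11.5714.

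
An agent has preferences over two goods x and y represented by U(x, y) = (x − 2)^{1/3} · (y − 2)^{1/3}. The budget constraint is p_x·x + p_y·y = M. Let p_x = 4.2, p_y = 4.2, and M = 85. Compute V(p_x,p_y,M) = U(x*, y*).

V = 4.0396

This is Cobb-Douglas in (x−2, y−2): tangency gives 1/3·p_y·(y−2) = 1/3·p_x·(x−2).
After buying the subsistence bundle (2, 2), a share 0.5 of the remaining income goes to x: x* = 2 + 0.5·(M − 2p_x − 2p_y)/p_x.
Discretionary income = 85 − 2·4.2 − 2·4.2 = 68.2; x* = 2 + 0.5·68.2/4.2 = 10.119; y* = 2 + 0.5·68.2/4.2 = 10.119.
Utility at the optimum: U(10.119, 10.119) = 4.0396.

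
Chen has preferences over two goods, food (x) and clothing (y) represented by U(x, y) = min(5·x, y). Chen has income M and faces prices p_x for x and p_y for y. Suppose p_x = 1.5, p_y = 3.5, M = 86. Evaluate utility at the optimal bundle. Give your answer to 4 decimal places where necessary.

V = 22.6316

With perfect complements, no substitution: consume in ratio x:y = 1:5.
Budget: p_x·x + p_y·5·x = M, so (p_x + 5·p_y)·x = M.
Demand: x*(p_x,p_y,M) = M/(p_x + 5·p_y), y* = 5·M/(p_x + 5·p_y).
Here 1.5 + 5·3.5 = 19, giving x* = 4.5263 and y* = 22.6316.
Utility at the optimum: U(4.5263, 22.6316) = 22.6316.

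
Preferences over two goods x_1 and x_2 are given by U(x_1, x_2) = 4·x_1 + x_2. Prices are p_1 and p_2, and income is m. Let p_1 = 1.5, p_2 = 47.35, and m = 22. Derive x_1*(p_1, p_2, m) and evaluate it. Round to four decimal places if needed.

Perfect substitutes: compare marginal utility per dollar. 4/p_1 vs 1/p_2 → 2.6667 vs 0.0211.
x_1 gives more utility per dollar, so spend all income on x_1: x_1* = m/p_1, x_2* = 0.
Numerically: x_1* = 14.6667, x_2* = 0.

x_1* = 14.6667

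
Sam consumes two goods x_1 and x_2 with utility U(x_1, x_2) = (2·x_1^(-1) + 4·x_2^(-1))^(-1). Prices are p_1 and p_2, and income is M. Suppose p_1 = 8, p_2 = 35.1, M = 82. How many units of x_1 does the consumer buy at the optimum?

From the CES first-order condition, (1/2)·(x_2/x_1)^(2) = p_1/p_2.
Solve for the ratio: x_2/x_1 = [2·p_1/p_2]^(0.5).
With the ratio pinned down, the budget gives x_1* = M/(p_1 + p_2·(x_2/x_1)) and x_2* = (x_2/x_1)·x_1*.
Numerically x_2/x_1 = 0.67516, so x_1* = 82/(8 + 35.1·0.67516) = 2.5869.

x_1* = 2.5869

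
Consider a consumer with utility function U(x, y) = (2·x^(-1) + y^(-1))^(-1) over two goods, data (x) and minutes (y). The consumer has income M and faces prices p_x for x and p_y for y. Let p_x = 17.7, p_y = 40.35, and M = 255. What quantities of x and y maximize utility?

From the CES first-order condition, 2·(y/x)^(2) = p_x/p_y.
Solve for the ratio: y/x = [(1/2)·p_x/p_y]^(0.5).
Substitute y = (y/x)·x into the budget: x* = M/(p_x + p_y·(y/x)).
Numerically y/x = 0.468328, so x* = 255/(17.7 + 40.35·0.468328) = 6.9678 and y* = 0.468328·6.9678 = 3.2632.

x* = 6.9678, y* = 3.2632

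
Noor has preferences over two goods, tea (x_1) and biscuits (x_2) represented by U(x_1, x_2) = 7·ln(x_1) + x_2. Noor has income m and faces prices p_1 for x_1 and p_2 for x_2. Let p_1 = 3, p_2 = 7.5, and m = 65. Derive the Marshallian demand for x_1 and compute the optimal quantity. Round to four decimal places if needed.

x_1* = 17.5

Set MRS = p_1/p_2: (7/x_1)/1 = p_1/p_2.
So x_1*(p_1,p_2) = 7·p_2/p_1, independent of income; and x_2* = (m − 7·p_2)/p_2.
At the given prices: x_1* = 7·7.5/3 = 17.5.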